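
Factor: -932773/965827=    - 17^1*19^( - 1 )*50833^(-1 )*54869^1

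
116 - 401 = -285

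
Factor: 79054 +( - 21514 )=57540 = 2^2*3^1 * 5^1*7^1*137^1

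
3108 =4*777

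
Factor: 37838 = 2^1*18919^1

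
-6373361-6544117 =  - 12917478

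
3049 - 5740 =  - 2691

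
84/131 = 84/131 = 0.64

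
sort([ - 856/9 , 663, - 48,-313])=[ - 313, - 856/9 ,-48  ,  663] 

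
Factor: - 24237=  - 3^2 * 2693^1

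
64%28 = 8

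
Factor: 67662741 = 3^1*22554247^1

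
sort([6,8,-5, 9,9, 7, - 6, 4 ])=[ -6, - 5,4 , 6, 7,8,9, 9]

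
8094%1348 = 6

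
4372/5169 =4372/5169 = 0.85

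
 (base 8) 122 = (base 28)2Q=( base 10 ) 82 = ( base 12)6A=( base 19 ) 46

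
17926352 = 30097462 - 12171110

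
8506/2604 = 3 + 347/1302 = 3.27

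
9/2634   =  3/878=0.00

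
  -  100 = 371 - 471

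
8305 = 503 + 7802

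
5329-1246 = 4083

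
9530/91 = 104 + 66/91 =104.73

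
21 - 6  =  15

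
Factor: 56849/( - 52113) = - 3^(- 1)*13^1*29^( - 1)*599^(-1 )*4373^1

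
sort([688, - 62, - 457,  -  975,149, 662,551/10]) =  [  -  975, - 457, - 62 , 551/10,149,662, 688]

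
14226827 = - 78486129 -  - 92712956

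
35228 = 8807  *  4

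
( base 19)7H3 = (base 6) 21113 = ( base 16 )b25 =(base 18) 8E9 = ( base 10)2853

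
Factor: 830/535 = 2^1*83^1 * 107^ (-1) = 166/107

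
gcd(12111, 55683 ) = 3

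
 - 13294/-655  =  13294/655= 20.30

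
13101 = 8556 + 4545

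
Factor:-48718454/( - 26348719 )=2^1* 359^1*67853^1*26348719^( - 1) 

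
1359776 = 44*30904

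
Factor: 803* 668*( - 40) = -2^5 *5^1*11^1*73^1* 167^1 =- 21456160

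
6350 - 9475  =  -3125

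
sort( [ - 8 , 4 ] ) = [ - 8,4 ] 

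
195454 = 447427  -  251973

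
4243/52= 81 + 31/52 = 81.60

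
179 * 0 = 0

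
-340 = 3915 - 4255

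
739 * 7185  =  5309715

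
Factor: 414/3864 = 2^( - 2) *3^1*7^(-1)=3/28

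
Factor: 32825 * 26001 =3^5 * 5^2*13^1*101^1*107^1 = 853482825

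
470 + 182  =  652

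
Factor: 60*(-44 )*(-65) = 171600 = 2^4*3^1 * 5^2*11^1*13^1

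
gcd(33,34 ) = 1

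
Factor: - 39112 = -2^3*4889^1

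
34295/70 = 489+ 13/14 =489.93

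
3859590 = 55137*70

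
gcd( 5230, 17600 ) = 10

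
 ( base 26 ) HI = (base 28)gc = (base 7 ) 1225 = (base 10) 460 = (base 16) 1CC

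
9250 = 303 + 8947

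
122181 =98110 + 24071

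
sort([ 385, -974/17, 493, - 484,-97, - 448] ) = [ - 484, - 448, - 97, - 974/17,385,493]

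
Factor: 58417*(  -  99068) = -5787255356 = -2^2*24767^1*58417^1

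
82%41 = 0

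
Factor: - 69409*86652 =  - 6014428668 = - 2^2*3^2*29^1*31^1*83^1*2239^1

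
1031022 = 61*16902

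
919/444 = 2 + 31/444 = 2.07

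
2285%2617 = 2285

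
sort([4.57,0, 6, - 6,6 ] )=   [- 6,  0,4.57, 6, 6 ]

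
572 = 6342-5770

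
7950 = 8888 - 938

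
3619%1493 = 633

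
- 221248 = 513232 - 734480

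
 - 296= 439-735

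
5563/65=85  +  38/65 = 85.58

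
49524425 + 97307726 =146832151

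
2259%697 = 168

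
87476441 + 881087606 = 968564047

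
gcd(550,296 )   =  2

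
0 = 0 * 6117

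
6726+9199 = 15925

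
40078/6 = 6679 + 2/3 = 6679.67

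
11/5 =11/5 = 2.20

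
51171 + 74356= 125527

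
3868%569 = 454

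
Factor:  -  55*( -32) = 2^5* 5^1*11^1 = 1760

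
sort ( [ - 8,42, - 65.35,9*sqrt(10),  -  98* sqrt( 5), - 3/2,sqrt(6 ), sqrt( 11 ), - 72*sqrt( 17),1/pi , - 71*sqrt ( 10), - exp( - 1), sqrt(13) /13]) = [ - 72*sqrt(17 ), - 71*sqrt( 10), - 98*sqrt(5), - 65.35, - 8, - 3/2 , - exp( - 1),sqrt(13 )/13,1/pi,sqrt(6 ),  sqrt(11), 9*sqrt( 10 ), 42]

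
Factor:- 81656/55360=- 59/40=- 2^( - 3) * 5^( - 1 ) * 59^1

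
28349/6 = 4724+ 5/6  =  4724.83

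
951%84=27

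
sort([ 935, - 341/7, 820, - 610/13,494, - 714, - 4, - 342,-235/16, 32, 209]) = [ - 714, - 342, - 341/7 , - 610/13, - 235/16, - 4, 32,  209 , 494, 820, 935] 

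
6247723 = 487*12829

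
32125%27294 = 4831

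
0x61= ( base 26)3J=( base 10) 97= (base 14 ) 6d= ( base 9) 117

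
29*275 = 7975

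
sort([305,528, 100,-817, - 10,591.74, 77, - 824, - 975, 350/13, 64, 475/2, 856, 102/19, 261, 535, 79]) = [ - 975, - 824 ,-817, - 10,102/19,350/13,64,77, 79,100 , 475/2,261, 305, 528, 535,591.74, 856]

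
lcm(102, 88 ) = 4488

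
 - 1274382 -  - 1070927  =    -  203455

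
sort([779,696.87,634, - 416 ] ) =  [ - 416 , 634,696.87, 779 ] 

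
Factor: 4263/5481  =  7/9 = 3^( - 2 )*7^1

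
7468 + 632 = 8100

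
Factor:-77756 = -2^2*7^1*2777^1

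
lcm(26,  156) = 156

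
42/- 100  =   - 1 + 29/50 = - 0.42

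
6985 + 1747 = 8732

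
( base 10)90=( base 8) 132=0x5a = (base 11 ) 82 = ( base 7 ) 156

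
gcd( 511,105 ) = 7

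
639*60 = 38340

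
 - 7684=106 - 7790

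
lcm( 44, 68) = 748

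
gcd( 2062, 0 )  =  2062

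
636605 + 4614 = 641219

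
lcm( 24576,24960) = 1597440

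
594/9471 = 18/287= 0.06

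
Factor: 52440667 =23^1*2280029^1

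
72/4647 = 24/1549 =0.02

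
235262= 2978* 79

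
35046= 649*54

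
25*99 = 2475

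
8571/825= 2857/275 = 10.39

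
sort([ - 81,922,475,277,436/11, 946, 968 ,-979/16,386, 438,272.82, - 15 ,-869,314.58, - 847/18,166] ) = [ - 869,-81, -979/16,- 847/18,-15,436/11, 166, 272.82, 277,  314.58, 386,438, 475 , 922, 946,  968]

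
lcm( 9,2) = 18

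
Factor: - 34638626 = -2^1*11^1*149^1*10567^1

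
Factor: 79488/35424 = 92/41 = 2^2*23^1 * 41^( - 1)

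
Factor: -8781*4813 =-42262953 = - 3^1*2927^1*4813^1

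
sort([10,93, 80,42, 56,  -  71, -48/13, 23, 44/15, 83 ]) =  [ - 71, - 48/13, 44/15, 10, 23, 42 , 56, 80 , 83,93 ]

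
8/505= 8/505 =0.02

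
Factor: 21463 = 13^2*127^1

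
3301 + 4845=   8146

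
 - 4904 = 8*( - 613 )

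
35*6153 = 215355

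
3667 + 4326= 7993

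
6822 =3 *2274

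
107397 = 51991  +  55406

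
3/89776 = 3/89776 = 0.00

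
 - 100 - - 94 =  - 6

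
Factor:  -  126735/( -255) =497 =7^1*71^1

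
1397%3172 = 1397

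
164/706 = 82/353=0.23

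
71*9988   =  709148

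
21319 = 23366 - 2047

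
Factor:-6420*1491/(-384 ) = 797685/32 = 2^(-5 )  *  3^1*5^1*7^1*71^1 * 107^1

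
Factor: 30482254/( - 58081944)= -2^( - 2)*3^(-1 )*11^1*173^1*307^( - 1)*7883^(-1)*8009^1 =- 15241127/29040972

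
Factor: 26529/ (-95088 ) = -8843/31696 = - 2^( - 4)*7^( - 1)*37^1*239^1*283^( - 1)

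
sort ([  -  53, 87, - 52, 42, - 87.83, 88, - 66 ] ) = [- 87.83 , - 66, - 53, - 52, 42, 87, 88]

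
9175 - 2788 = 6387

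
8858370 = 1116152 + 7742218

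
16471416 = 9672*1703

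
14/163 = 14/163 = 0.09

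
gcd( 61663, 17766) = 7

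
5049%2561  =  2488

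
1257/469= 2+ 319/469 = 2.68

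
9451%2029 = 1335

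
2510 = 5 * 502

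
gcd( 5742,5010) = 6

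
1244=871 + 373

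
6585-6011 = 574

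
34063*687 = 23401281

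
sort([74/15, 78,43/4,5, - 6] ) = [-6,  74/15,5, 43/4,78]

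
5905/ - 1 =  - 5905 + 0/1 = - 5905.00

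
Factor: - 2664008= - 2^3 * 97^1*3433^1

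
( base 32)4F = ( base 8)217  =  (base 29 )4R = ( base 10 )143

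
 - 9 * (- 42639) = 383751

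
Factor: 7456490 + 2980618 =2^2*3^1*11^1*37^1*2137^1 =10437108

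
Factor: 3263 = 13^1* 251^1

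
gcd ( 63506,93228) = 2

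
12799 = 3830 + 8969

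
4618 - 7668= - 3050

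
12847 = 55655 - 42808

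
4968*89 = 442152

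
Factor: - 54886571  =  - 54886571^1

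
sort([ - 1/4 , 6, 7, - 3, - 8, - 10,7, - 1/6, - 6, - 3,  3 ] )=[ - 10, - 8 , - 6,-3 , - 3, - 1/4, - 1/6,3,6,7, 7]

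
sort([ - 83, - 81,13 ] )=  [ - 83,- 81,13]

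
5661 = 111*51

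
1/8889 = 1/8889 = 0.00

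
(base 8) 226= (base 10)150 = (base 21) 73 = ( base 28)5A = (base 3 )12120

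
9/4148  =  9/4148 =0.00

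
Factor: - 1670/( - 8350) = 5^(  -  1) = 1/5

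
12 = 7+5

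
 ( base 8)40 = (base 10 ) 32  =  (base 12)28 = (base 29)13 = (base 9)35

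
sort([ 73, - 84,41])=[ - 84, 41, 73] 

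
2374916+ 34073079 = 36447995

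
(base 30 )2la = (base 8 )4610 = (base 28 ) 334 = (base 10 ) 2440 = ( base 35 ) 1YP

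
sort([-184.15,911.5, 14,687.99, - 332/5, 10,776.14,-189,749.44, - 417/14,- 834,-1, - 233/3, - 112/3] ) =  [  -  834, - 189, - 184.15, - 233/3,- 332/5, - 112/3, - 417/14,  -  1,10, 14, 687.99,749.44, 776.14,911.5 ]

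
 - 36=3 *( - 12 )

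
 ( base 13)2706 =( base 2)1010111001111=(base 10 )5583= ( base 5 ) 134313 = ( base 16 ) 15CF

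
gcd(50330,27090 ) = 70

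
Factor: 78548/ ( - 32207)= - 2^2*7^(  -  1 )*43^( - 1 ) * 73^1*107^(  -  1 )*269^1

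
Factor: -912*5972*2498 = - 13605267072 = - 2^7 * 3^1*19^1*1249^1*1493^1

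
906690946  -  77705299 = 828985647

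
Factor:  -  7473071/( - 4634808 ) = 2^ ( - 3)*3^( - 1)*83^1*113^(  -  1 )*179^1*503^1*1709^(  -  1)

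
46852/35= 46852/35= 1338.63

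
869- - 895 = 1764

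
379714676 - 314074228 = 65640448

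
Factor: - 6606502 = -2^1*7^1* 471893^1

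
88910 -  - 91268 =180178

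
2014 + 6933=8947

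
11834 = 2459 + 9375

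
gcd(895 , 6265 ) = 895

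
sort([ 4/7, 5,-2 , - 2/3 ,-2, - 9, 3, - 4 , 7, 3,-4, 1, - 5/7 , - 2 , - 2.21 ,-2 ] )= [ - 9, - 4, - 4 , - 2.21, - 2, - 2, - 2, -2,-5/7, - 2/3,4/7 , 1 , 3,3, 5 , 7]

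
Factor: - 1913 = -1913^1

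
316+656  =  972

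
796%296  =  204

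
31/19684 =31/19684=0.00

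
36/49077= 4/5453=0.00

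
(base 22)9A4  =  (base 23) 8F3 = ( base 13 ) 2114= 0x11E4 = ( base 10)4580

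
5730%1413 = 78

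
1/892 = 1/892 =0.00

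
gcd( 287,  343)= 7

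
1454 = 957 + 497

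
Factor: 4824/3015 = 2^3*5^( - 1) = 8/5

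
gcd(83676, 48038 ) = 2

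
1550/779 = 1 + 771/779 =1.99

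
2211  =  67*33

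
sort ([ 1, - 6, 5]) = [-6,1,5 ]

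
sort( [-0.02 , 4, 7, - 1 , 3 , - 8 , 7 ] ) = [  -  8, - 1, - 0.02,3 , 4, 7,7] 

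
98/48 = 49/24 = 2.04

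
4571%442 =151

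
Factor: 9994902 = 2^1*3^1*173^1*9629^1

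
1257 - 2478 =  - 1221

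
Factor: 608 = 2^5*19^1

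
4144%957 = 316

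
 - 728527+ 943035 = 214508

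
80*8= 640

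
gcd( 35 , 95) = 5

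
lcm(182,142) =12922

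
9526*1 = 9526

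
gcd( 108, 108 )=108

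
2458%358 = 310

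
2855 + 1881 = 4736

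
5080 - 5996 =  - 916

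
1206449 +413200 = 1619649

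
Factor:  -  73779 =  - 3^1*24593^1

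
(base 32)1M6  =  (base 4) 123012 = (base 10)1734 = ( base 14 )8bc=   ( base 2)11011000110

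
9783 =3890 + 5893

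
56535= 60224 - 3689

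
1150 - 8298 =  - 7148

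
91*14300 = 1301300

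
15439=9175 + 6264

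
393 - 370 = 23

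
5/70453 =5/70453=0.00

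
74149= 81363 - 7214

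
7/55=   7/55 = 0.13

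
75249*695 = 52298055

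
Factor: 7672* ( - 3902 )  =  -29936144 = -2^4*7^1*137^1 * 1951^1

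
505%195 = 115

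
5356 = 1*5356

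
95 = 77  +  18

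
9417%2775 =1092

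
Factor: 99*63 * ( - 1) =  - 6237= -3^4*7^1*11^1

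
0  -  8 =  - 8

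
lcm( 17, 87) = 1479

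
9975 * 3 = 29925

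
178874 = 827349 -648475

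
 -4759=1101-5860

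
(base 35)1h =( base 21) 2a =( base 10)52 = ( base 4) 310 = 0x34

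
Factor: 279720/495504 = 35/62   =  2^( - 1)*5^1 * 7^1*31^(- 1)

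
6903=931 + 5972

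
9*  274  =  2466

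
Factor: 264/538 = 132/269 = 2^2*3^1*11^1*269^( - 1) 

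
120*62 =7440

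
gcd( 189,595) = 7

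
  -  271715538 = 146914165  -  418629703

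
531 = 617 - 86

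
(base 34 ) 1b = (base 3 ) 1200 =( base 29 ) 1g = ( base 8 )55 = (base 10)45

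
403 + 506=909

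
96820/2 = 48410 = 48410.00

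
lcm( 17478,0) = 0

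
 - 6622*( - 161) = 1066142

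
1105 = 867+238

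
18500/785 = 23 + 89/157 =23.57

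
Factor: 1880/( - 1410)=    - 2^2*3^(  -  1 )=- 4/3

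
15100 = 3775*4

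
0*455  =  0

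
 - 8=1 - 9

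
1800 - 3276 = - 1476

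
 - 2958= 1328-4286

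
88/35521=88/35521 = 0.00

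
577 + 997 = 1574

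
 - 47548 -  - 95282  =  47734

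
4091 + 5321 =9412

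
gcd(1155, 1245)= 15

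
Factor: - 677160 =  - 2^3*3^4*5^1*11^1*19^1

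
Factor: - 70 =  - 2^1 * 5^1 * 7^1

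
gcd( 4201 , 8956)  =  1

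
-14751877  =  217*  ( - 67981 ) 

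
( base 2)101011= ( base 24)1J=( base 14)31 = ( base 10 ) 43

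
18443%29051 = 18443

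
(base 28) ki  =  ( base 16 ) 242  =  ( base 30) j8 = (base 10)578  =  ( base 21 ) 16b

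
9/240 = 3/80 = 0.04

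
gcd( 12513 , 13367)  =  1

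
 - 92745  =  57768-150513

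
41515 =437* 95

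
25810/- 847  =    -  25810/847 = - 30.47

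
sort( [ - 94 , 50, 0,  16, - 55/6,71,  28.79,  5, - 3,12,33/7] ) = [- 94, - 55/6, - 3, 0, 33/7, 5, 12,16, 28.79,50,71]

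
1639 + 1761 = 3400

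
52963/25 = 2118+13/25 = 2118.52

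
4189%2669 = 1520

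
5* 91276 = 456380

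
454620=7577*60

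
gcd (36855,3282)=3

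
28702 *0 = 0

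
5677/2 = 2838+1/2= 2838.50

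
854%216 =206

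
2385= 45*53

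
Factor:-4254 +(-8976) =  - 13230  =  - 2^1*3^3*5^1*7^2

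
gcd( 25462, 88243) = 1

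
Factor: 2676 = 2^2*3^1*223^1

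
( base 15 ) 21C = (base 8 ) 735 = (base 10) 477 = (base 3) 122200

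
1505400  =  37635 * 40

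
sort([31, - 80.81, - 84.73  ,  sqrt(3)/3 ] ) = [ - 84.73, -80.81, sqrt( 3)/3, 31]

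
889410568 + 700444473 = 1589855041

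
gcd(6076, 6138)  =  62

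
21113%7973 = 5167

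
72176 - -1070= 73246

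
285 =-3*( - 95) 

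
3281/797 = 4 +93/797 = 4.12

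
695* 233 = 161935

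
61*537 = 32757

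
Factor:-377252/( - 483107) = 2^2*37^1*419^( - 1 )*1153^( - 1 )*2549^1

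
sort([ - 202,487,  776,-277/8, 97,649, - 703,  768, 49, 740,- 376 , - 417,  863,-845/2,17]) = [ - 703, - 845/2, - 417,-376, - 202, - 277/8,17,  49,97,  487,649,  740, 768, 776 , 863]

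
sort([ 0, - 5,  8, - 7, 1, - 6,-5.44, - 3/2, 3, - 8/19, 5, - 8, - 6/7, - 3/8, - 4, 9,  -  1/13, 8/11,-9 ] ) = [ - 9, - 8, - 7, - 6, - 5.44, -5, - 4,-3/2, - 6/7, - 8/19, - 3/8 ,-1/13, 0, 8/11, 1,3 , 5,8, 9 ] 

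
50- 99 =-49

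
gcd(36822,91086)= 1938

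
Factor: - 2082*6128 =-2^5*3^1*347^1*383^1 = - 12758496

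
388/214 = 1+ 87/107 = 1.81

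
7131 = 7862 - 731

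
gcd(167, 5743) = 1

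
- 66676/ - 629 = 106 + 2/629 = 106.00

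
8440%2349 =1393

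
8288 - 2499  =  5789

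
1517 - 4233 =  - 2716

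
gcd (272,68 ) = 68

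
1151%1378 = 1151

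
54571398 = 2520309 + 52051089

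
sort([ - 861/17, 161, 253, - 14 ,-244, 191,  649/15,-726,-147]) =[ - 726, - 244 ,-147,-861/17, - 14, 649/15, 161,191,  253]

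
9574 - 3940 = 5634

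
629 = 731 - 102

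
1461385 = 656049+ 805336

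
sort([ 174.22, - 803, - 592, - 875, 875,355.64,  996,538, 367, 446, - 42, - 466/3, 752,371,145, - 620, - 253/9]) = [-875,  -  803, - 620, - 592, - 466/3, - 42, - 253/9,145 , 174.22, 355.64, 367,  371, 446, 538,752,875,996 ]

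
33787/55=33787/55 = 614.31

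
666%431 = 235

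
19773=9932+9841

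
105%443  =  105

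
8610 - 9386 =-776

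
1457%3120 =1457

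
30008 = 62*484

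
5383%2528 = 327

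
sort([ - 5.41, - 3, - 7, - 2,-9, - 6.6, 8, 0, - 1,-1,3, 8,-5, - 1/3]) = [ - 9,  -  7, - 6.6 , - 5.41, - 5, - 3, - 2, - 1, - 1 , - 1/3, 0, 3, 8, 8]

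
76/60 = 1 + 4/15=1.27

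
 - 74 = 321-395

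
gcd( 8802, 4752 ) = 54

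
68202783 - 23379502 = 44823281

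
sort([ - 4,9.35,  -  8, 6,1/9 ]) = [ - 8,-4,1/9, 6,9.35 ] 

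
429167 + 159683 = 588850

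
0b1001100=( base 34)28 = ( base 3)2211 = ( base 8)114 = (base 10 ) 76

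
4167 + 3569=7736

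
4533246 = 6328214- 1794968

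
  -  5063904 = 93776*( - 54)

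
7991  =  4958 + 3033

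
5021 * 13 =65273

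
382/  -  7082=  -  191/3541 = - 0.05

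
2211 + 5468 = 7679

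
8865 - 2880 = 5985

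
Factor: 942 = 2^1*3^1* 157^1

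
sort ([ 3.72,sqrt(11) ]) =[sqrt( 11 ), 3.72] 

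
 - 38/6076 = -19/3038 = -0.01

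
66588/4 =16647 = 16647.00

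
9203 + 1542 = 10745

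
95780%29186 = 8222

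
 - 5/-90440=1/18088= 0.00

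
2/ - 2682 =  - 1 + 1340/1341 = - 0.00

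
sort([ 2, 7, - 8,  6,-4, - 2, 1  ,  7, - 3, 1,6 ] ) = [ - 8, -4, - 3, - 2,1, 1, 2, 6 , 6, 7,7]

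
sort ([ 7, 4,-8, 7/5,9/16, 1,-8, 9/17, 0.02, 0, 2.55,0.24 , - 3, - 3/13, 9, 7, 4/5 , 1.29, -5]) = [ - 8,-8, - 5,-3, - 3/13,0,0.02, 0.24 , 9/17, 9/16 , 4/5, 1, 1.29  ,  7/5, 2.55,4, 7, 7, 9] 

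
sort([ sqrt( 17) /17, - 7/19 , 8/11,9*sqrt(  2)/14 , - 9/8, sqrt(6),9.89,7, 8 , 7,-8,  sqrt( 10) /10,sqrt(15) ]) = [-8,  -  9/8, - 7/19, sqrt( 17)/17 , sqrt(10 ) /10 , 8/11 , 9*sqrt ( 2 )/14,sqrt (6), sqrt( 15),7, 7, 8,  9.89]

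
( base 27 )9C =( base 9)313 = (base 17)f0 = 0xFF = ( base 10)255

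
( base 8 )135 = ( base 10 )93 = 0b1011101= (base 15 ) 63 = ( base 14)69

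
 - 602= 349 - 951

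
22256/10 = 2225 + 3/5= 2225.60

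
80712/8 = 10089 = 10089.00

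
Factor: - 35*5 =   -  5^2*7^1 = - 175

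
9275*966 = 8959650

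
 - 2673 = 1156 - 3829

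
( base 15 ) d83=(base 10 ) 3048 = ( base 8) 5750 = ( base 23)5hc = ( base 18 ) 976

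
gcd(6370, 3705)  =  65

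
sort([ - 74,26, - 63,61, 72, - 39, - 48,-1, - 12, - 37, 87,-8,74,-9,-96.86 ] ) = [-96.86, - 74,  -  63, - 48, - 39, - 37, -12, - 9, - 8,-1, 26, 61 , 72, 74, 87 ] 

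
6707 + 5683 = 12390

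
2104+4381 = 6485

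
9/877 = 9/877 = 0.01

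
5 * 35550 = 177750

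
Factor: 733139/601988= 2^ ( - 2 )*11^2 * 73^1* 83^1*150497^(-1)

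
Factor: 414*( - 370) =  - 2^2*3^2*5^1*23^1*37^1 = -153180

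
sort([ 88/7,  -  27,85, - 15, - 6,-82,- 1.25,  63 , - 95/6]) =[ - 82, - 27, - 95/6 , - 15, - 6 , - 1.25, 88/7,  63 , 85] 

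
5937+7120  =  13057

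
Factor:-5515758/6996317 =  - 2^1*3^2*131^ (-1 )*53407^(  -  1)*306431^1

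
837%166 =7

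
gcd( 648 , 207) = 9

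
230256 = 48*4797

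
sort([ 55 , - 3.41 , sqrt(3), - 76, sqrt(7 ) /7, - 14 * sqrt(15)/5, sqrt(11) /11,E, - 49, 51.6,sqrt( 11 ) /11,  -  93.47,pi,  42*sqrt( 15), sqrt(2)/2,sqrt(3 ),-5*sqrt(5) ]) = [ - 93.47 , - 76, - 49,-5*sqrt(5),  -  14*sqrt(15) /5, - 3.41,  sqrt(11 ) /11, sqrt(11 ) /11, sqrt(7)/7,sqrt( 2 )/2,sqrt(3 ),sqrt(3),E, pi , 51.6 , 55, 42*sqrt( 15)]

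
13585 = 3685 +9900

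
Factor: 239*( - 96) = -22944 = - 2^5*3^1*239^1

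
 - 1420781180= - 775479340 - 645301840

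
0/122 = 0 = 0.00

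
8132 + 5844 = 13976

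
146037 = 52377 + 93660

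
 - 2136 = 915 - 3051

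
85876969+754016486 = 839893455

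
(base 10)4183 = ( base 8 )10127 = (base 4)1001113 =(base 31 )4AT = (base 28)59b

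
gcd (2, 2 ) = 2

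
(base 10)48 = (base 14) 36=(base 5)143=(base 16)30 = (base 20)28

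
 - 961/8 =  - 961/8  =  - 120.12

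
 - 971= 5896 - 6867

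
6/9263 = 6/9263 = 0.00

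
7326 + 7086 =14412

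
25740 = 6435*4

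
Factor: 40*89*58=206480 = 2^4*5^1* 29^1*89^1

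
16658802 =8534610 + 8124192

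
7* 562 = 3934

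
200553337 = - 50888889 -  - 251442226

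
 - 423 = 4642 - 5065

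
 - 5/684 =-1 + 679/684 = - 0.01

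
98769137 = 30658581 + 68110556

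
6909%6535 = 374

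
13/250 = 13/250 = 0.05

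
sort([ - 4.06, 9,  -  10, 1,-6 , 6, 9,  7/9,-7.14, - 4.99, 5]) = [ - 10, -7.14, -6, -4.99,- 4.06, 7/9, 1,5 , 6,9,  9 ]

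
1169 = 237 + 932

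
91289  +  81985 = 173274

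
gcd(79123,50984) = 1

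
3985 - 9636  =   - 5651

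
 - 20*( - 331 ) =6620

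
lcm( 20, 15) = 60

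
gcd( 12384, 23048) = 344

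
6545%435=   20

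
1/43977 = 1/43977  =  0.00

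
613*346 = 212098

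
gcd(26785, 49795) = 5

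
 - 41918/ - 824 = 50 + 359/412 = 50.87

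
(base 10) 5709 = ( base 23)ai5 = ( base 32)5ID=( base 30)6A9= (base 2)1011001001101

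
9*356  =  3204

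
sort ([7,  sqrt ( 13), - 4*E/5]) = [  -  4*E/5, sqrt( 13 ), 7] 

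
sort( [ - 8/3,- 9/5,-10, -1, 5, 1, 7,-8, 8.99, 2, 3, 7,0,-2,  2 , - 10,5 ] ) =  [  -  10,-10, - 8, - 8/3, - 2, - 9/5, - 1,0 , 1,2,2, 3 , 5, 5 , 7,7, 8.99]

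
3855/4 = 963 + 3/4 = 963.75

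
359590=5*71918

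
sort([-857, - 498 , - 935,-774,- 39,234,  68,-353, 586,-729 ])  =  [ - 935, - 857, - 774, - 729, - 498, - 353, - 39, 68, 234 , 586] 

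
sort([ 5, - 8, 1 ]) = [ - 8  ,  1, 5] 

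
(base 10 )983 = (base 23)1JH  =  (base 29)14Q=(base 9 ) 1312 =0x3D7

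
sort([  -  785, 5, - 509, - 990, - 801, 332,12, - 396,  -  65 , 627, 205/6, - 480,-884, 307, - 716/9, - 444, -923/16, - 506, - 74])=[ - 990, -884, - 801,-785, - 509, - 506, - 480, - 444,- 396, - 716/9, - 74, - 65, - 923/16, 5, 12, 205/6,307, 332, 627] 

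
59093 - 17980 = 41113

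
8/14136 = 1/1767 = 0.00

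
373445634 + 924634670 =1298080304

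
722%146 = 138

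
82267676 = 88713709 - 6446033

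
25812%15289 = 10523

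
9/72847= 9/72847 =0.00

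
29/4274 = 29/4274 =0.01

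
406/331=1 +75/331 = 1.23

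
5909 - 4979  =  930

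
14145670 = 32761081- 18615411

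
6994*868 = 6070792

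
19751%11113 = 8638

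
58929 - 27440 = 31489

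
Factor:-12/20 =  - 3^1 * 5^ ( - 1)= - 3/5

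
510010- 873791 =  - 363781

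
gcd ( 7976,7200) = 8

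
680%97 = 1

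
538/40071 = 538/40071 = 0.01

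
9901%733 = 372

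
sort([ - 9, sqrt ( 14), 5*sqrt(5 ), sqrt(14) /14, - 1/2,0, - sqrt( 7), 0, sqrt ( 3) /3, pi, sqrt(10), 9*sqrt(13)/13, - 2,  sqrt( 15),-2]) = [ - 9 , - sqrt( 7 ), - 2, - 2, - 1/2, 0 , 0, sqrt(14)/14, sqrt(3)/3, 9*sqrt( 13 )/13,pi,sqrt(10), sqrt( 14), sqrt (15), 5*sqrt( 5)]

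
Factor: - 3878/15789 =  - 14/57 = - 2^1*3^( - 1)*7^1*19^( - 1) 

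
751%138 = 61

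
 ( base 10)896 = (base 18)2de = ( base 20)24G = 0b1110000000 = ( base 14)480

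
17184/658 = 26 + 38/329 = 26.12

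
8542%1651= 287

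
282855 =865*327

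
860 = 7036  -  6176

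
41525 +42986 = 84511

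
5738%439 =31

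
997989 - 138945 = 859044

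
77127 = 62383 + 14744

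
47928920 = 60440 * 793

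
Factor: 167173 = 167173^1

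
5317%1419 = 1060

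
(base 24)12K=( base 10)644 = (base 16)284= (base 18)1HE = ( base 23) 150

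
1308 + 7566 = 8874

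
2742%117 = 51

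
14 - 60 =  - 46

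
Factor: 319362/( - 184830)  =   - 527/305 =-5^( - 1)*17^1*31^1*61^( - 1 )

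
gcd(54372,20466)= 6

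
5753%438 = 59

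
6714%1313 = 149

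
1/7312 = 1/7312 = 0.00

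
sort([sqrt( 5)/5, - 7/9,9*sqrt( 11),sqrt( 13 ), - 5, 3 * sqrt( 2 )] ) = [-5, - 7/9,sqrt( 5)/5, sqrt(13 ),  3*sqrt( 2 ),9*sqrt( 11) ] 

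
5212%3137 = 2075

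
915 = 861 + 54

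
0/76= 0 = 0.00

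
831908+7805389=8637297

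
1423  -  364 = 1059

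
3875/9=430  +  5/9 = 430.56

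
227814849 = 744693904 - 516879055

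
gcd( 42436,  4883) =1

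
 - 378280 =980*( - 386 )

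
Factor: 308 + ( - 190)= 2^1*59^1 = 118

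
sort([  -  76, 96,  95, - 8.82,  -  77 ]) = [-77,- 76, - 8.82, 95, 96]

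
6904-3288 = 3616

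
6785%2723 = 1339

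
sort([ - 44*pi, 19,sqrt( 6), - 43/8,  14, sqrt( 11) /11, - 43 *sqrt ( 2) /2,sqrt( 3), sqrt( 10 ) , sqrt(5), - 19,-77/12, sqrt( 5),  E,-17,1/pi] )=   [ - 44*pi, - 43 * sqrt( 2 ) /2, - 19, - 17,-77/12, - 43/8,sqrt( 11)/11, 1/pi,sqrt(3 )  ,  sqrt( 5 ), sqrt(5),sqrt(6), E, sqrt( 10 ), 14,  19] 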